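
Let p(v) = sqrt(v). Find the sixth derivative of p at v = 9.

Use the known series and substitute for the argument.
The coefficient of (v - 9)^6 in the expansion is -7/60466176, so p^(6)(9) = 6! * (-7/60466176) = -35/419904.

-35/419904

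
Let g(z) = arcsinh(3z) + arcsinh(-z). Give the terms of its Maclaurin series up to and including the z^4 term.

-13*z^3/3 + 2*z

Combine the two series term by term.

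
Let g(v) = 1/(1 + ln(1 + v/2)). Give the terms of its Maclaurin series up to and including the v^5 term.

-347*v^5/1920 + 11*v^4/48 - 7*v^3/24 + 3*v^2/8 - v/2 + 1

Substitute the inner expansion into the outer series and collect powers.
[v^0] = 1;  [v^1] = -1/2;  [v^2] = 3/8;  [v^3] = -7/24;  [v^4] = 11/48;  [v^5] = -347/1920.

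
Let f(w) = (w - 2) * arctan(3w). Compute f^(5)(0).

Multiply each power in the prefactor through the base expansion.
The coefficient of w^5 in the expansion is -486/5, so f^(5)(0) = 5! * (-486/5) = -11664.

-11664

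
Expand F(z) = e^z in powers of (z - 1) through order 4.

[(z - 1)^0] = e;  [(z - 1)^1] = e;  [(z - 1)^2] = e/2;  [(z - 1)^3] = e/6;  [(z - 1)^4] = e/24.

e*(z - 1)^4/24 + e*(z - 1)^3/6 + e*(z - 1)^2/2 + e*(z - 1) + e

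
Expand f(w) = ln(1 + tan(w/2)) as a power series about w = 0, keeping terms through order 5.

Compose series: expand the inner function first, then feed it into the outer expansion.
f(0) = 0
f′(0) = 1/2
f′′(0) = -1/4
f′′′(0) = 1/2
f^(4)(0) = -7/8
f^(5)(0) = 5/2

w^5/48 - 7*w^4/192 + w^3/12 - w^2/8 + w/2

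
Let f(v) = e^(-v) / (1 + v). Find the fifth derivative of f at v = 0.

Write out both Maclaurin series and multiply, keeping only the needed powers.
The coefficient of v^5 in the expansion is -163/60, so f^(5)(0) = 5! * (-163/60) = -326.

-326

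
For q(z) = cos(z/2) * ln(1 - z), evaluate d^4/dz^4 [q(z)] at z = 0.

Expand each factor separately, then convolve coefficients.
From the series, [z^4] q = -3/16; multiply by 4! = 24 to get -9/2.

-9/2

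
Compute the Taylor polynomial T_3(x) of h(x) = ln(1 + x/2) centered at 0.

Differentiate repeatedly and evaluate at the center.
h(0) = 0
h′(0) = 1/2
h′′(0) = -1/4
h′′′(0) = 1/4
Then c_k = h^(k)(0)/k! gives each Taylor coefficient.

x^3/24 - x^2/8 + x/2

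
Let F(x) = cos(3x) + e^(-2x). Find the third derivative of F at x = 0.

Expand each term separately and add.
The coefficient of x^3 in the expansion is -4/3, so F′′′(0) = 3! * (-4/3) = -8.

-8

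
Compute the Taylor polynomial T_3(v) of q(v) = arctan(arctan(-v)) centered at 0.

2*v^3/3 - v

Compose series: expand the inner function first, then feed it into the outer expansion.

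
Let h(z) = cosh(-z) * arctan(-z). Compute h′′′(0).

-1

Expand each factor separately, then convolve coefficients.
The coefficient of z^3 in the expansion is -1/6, so h′′′(0) = 3! * (-1/6) = -1.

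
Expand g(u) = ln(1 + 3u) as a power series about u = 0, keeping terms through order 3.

9*u^3 - 9*u^2/2 + 3*u

Compute the successive derivatives at the expansion point and divide by k!.
g(0) = 0
g′(0) = 3
g′′(0) = -9
g′′′(0) = 54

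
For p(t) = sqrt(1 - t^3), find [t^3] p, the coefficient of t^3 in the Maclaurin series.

-1/2

c_3 = p′′′(0)/3! = -1/2.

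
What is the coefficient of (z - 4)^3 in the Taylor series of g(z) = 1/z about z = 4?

-1/256

Use the known series and substitute for the argument.
g(4) = 1/4
g′(4) = -1/16
g′′(4) = 1/32
g′′′(4) = -3/128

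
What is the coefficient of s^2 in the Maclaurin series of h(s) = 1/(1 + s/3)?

1/9

h(0) = 1
h′(0) = -1/3
h′′(0) = 2/9
So c_2 = h′′(0)/2! = 1/9.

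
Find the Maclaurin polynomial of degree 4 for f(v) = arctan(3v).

-9*v^3 + 3*v

Use the known series and substitute for the argument.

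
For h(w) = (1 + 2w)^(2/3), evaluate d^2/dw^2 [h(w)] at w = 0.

-8/9

From the series, [w^2] h = -4/9; multiply by 2! = 2 to get -8/9.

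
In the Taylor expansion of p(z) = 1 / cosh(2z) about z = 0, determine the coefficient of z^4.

10/3

Divide the numerator series by the denominator series (power-series long division).
So c_4 = p^(4)(0)/4! = 10/3.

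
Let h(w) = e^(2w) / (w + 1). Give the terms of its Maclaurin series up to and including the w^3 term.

w^3/3 + w^2 + w + 1

Expand 1/(denominator) as a geometric series and multiply by the numerator's series.
h(0) = 1
h′(0) = 1
h′′(0) = 2
h′′′(0) = 2
Then c_k = h^(k)(0)/k! gives each Taylor coefficient.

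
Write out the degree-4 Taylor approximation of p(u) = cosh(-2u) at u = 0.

2*u^4/3 + 2*u^2 + 1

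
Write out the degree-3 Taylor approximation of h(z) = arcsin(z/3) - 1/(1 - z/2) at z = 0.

-77*z^3/648 - z^2/4 - z/6 - 1

Combine the two series term by term.
[z^0] = -1;  [z^1] = -1/6;  [z^2] = -1/4;  [z^3] = -77/648.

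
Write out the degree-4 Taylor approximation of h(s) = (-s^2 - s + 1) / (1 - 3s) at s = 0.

Shift and add copies of the series according to the polynomial's terms.
h(0) = 1
h′(0) = 2
h′′(0) = 10
h′′′(0) = 90
h^(4)(0) = 1080
Then c_k = h^(k)(0)/k! gives each Taylor coefficient.

45*s^4 + 15*s^3 + 5*s^2 + 2*s + 1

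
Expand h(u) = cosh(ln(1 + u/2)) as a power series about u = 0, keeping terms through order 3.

-u^3/16 + u^2/8 + 1

Substitute the inner expansion into the outer series and collect powers.
[u^0] = 1;  [u^1] = 0;  [u^2] = 1/8;  [u^3] = -1/16.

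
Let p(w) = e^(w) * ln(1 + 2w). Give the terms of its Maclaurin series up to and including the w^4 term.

-2*w^4 + 5*w^3/3 + 2*w

Take the Cauchy product of the two expansions.
p(0) = 0
p′(0) = 2
p′′(0) = 0
p′′′(0) = 10
p^(4)(0) = -48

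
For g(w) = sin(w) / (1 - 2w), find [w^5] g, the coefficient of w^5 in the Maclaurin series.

1841/120

Expand each factor separately, then convolve coefficients.
So c_5 = g^(5)(0)/5! = 1841/120.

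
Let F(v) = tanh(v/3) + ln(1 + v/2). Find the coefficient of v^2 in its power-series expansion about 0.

Expand each term separately and add.
[v^0] = 0;  [v^1] = 5/6;  [v^2] = -1/8.

-1/8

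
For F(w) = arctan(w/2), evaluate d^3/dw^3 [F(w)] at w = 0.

The coefficient of w^3 in the expansion is -1/24, so F′′′(0) = 3! * (-1/24) = -1/4.

-1/4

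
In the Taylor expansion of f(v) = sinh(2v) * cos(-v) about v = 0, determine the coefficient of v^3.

Multiply the two series term by term and collect like powers.
f(0) = 0
f′(0) = 2
f′′(0) = 0
f′′′(0) = 2
Then c_k = f^(k)(0)/k! gives each Taylor coefficient.

1/3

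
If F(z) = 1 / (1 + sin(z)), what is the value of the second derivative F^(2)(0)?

Expand as Σ (-1)^k u^k with u equal to the inner function's series.
The coefficient of z^2 in the expansion is 1, so F′′(0) = 2! * (1) = 2.

2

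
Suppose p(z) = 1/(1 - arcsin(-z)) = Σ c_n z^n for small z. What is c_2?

1

Compose series: expand the inner function first, then feed it into the outer expansion.
p(0) = 1
p′(0) = -1
p′′(0) = 2
So c_2 = p′′(0)/2! = 1.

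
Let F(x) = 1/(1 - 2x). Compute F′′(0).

Apply the Taylor formula c_k = f^(k)(a)/k!.
The coefficient of x^2 in the expansion is 4, so F′′(0) = 2! * (4) = 8.

8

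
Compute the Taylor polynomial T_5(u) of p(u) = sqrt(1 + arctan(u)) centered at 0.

Let u equal the inner series; expand the outer function in u and truncate.

83*u^5/1280 + 17*u^4/384 - 5*u^3/48 - u^2/8 + u/2 + 1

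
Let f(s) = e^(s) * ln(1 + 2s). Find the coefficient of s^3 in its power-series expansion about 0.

Multiply the two series term by term and collect like powers.
[s^0] = 0;  [s^1] = 2;  [s^2] = 0;  [s^3] = 5/3.

5/3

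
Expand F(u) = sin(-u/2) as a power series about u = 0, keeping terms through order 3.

u^3/48 - u/2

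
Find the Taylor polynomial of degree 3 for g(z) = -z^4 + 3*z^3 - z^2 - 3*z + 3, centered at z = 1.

-(z - 1)^3 + 2*(z - 1)^2 + 1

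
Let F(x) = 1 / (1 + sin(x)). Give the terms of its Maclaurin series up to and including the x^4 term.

2*x^4/3 - 5*x^3/6 + x^2 - x + 1

Expand as Σ (-1)^k u^k with u equal to the inner function's series.
F(0) = 1
F′(0) = -1
F′′(0) = 2
F′′′(0) = -5
F^(4)(0) = 16
Dividing each by k! gives the coefficients c_0, ..., c_4.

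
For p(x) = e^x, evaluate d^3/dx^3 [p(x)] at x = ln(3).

The coefficient of (x - ln(3))^3 in the expansion is 1/2, so p′′′(ln(3)) = 3! * (1/2) = 3.

3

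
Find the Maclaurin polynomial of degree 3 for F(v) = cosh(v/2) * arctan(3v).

Write out both Maclaurin series and multiply, keeping only the needed powers.
[v^0] = 0;  [v^1] = 3;  [v^2] = 0;  [v^3] = -69/8.

-69*v^3/8 + 3*v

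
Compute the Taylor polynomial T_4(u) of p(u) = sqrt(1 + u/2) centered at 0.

-5*u^4/2048 + u^3/128 - u^2/32 + u/4 + 1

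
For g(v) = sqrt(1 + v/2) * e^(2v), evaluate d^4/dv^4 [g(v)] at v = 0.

Take the Cauchy product of the two expansions.
The coefficient of v^4 in the expansion is 1947/2048, so g^(4)(0) = 4! * (1947/2048) = 5841/256.

5841/256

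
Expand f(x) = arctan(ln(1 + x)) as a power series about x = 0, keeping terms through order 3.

-x^2/2 + x

Substitute the inner expansion into the outer series and collect powers.
[x^0] = 0;  [x^1] = 1;  [x^2] = -1/2;  [x^3] = 0.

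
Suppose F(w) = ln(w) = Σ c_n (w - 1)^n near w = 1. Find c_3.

1/3

F(1) = 0
F′(1) = 1
F′′(1) = -1
F′′′(1) = 2
So c_3 = F′′′(1)/3! = 1/3.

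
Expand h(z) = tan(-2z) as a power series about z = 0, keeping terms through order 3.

[z^0] = 0;  [z^1] = -2;  [z^2] = 0;  [z^3] = -8/3.

-8*z^3/3 - 2*z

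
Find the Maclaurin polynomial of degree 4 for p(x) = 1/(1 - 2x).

16*x^4 + 8*x^3 + 4*x^2 + 2*x + 1

p(0) = 1
p′(0) = 2
p′′(0) = 8
p′′′(0) = 48
p^(4)(0) = 384
The Taylor polynomial is Σ p^(k)(0)/k! · x^k.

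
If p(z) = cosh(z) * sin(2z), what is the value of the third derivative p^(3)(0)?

Multiply the two series term by term and collect like powers.
The coefficient of z^3 in the expansion is -1/3, so p′′′(0) = 3! * (-1/3) = -2.

-2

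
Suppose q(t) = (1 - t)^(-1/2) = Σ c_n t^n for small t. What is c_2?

3/8

Apply the Taylor formula c_k = f^(k)(a)/k!.
[t^0] = 1;  [t^1] = 1/2;  [t^2] = 3/8.
So c_2 = q′′(0)/2! = 3/8.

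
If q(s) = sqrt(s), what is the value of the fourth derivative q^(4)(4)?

-15/2048

From the series, [(s - 4)^4] q = -5/16384; multiply by 4! = 24 to get -15/2048.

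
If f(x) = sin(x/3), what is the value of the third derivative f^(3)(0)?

The coefficient of x^3 in the expansion is -1/162, so f′′′(0) = 3! * (-1/162) = -1/27.

-1/27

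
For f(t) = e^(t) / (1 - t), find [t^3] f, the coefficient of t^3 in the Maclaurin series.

8/3

Expand 1/(denominator) as a geometric series and multiply by the numerator's series.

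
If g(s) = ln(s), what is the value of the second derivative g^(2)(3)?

Use the known series and substitute for the argument.
The coefficient of (s - 3)^2 in the expansion is -1/18, so g′′(3) = 2! * (-1/18) = -1/9.

-1/9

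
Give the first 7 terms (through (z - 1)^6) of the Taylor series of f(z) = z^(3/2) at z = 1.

f(1) = 1
f′(1) = 3/2
f′′(1) = 3/4
f′′′(1) = -3/8
f^(4)(1) = 9/16
f^(5)(1) = -45/32
f^(6)(1) = 315/64
Dividing each by k! gives the coefficients c_0, ..., c_6.

7*(z - 1)^6/1024 - 3*(z - 1)^5/256 + 3*(z - 1)^4/128 - (z - 1)^3/16 + 3*(z - 1)^2/8 + 3*(z - 1)/2 + 1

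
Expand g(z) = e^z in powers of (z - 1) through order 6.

[(z - 1)^0] = e;  [(z - 1)^1] = e;  [(z - 1)^2] = e/2;  [(z - 1)^3] = e/6;  [(z - 1)^4] = e/24;  [(z - 1)^5] = e/120;  [(z - 1)^6] = e/720.

e*(z - 1)^6/720 + e*(z - 1)^5/120 + e*(z - 1)^4/24 + e*(z - 1)^3/6 + e*(z - 1)^2/2 + e*(z - 1) + e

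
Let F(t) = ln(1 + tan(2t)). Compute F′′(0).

Let u equal the inner series; expand the outer function in u and truncate.
The coefficient of t^2 in the expansion is -2, so F′′(0) = 2! * (-2) = -4.

-4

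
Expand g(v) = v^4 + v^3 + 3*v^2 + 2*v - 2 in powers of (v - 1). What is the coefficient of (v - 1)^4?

Apply the Taylor formula c_k = f^(k)(a)/k!.
[(v - 1)^0] = 5;  [(v - 1)^1] = 15;  [(v - 1)^2] = 12;  [(v - 1)^3] = 5;  [(v - 1)^4] = 1.
So c_4 = g^(4)(1)/4! = 1.

1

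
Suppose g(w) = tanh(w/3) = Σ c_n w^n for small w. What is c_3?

-1/81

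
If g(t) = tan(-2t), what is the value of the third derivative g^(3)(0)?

-16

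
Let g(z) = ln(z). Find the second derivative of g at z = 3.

The coefficient of (z - 3)^2 in the expansion is -1/18, so g′′(3) = 2! * (-1/18) = -1/9.

-1/9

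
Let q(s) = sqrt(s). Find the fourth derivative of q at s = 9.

-5/11664

The coefficient of (s - 9)^4 in the expansion is -5/279936, so q^(4)(9) = 4! * (-5/279936) = -5/11664.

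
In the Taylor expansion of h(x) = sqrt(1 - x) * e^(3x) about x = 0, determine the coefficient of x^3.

Write out both Maclaurin series and multiply, keeping only the needed powers.
So c_3 = h′′′(0)/3! = 29/16.

29/16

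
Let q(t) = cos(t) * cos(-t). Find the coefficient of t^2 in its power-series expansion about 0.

-1

Take the Cauchy product of the two expansions.
So c_2 = q′′(0)/2! = -1.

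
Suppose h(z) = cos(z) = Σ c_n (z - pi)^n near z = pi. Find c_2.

Use the known series and substitute for the argument.
h(pi) = -1
h′(pi) = 0
h′′(pi) = 1
So c_2 = h′′(pi)/2! = 1/2.

1/2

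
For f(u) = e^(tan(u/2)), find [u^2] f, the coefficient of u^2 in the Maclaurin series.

Let u equal the inner series; expand the outer function in u and truncate.
f(0) = 1
f′(0) = 1/2
f′′(0) = 1/4

1/8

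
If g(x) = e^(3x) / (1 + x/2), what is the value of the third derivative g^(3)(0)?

Take the Cauchy product of the two expansions.
The coefficient of x^3 in the expansion is 23/8, so g′′′(0) = 3! * (23/8) = 69/4.

69/4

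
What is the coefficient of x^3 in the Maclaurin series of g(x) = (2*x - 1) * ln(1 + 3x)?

Distribute the polynomial across the series and collect like powers.

-18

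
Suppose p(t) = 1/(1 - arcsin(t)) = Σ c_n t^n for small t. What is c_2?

1

Compose series: expand the inner function first, then feed it into the outer expansion.
p(0) = 1
p′(0) = 1
p′′(0) = 2
The Taylor polynomial is Σ p^(k)(0)/k! · t^k.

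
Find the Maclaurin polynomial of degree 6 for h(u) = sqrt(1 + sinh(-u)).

-2401*u^6/46080 - 241*u^5/3840 - 31*u^4/384 - 7*u^3/48 - u^2/8 - u/2 + 1

Substitute the inner expansion into the outer series and collect powers.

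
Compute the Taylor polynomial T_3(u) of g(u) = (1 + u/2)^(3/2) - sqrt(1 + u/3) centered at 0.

Combine the two series term by term.
[u^0] = 0;  [u^1] = 7/12;  [u^2] = 31/288;  [u^3] = -35/3456.

-35*u^3/3456 + 31*u^2/288 + 7*u/12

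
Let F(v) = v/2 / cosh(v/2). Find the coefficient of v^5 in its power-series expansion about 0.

Divide the numerator series by the denominator series (power-series long division).

5/768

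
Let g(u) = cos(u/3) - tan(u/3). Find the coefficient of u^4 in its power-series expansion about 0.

Expand each term separately and add.
g(0) = 1
g′(0) = -1/3
g′′(0) = -1/9
g′′′(0) = -2/27
g^(4)(0) = 1/81
Then c_k = g^(k)(0)/k! gives each Taylor coefficient.

1/1944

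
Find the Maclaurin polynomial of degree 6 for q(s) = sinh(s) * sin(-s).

Write out both Maclaurin series and multiply, keeping only the needed powers.
q(0) = 0
q′(0) = 0
q′′(0) = -2
q′′′(0) = 0
q^(4)(0) = 0
q^(5)(0) = 0
q^(6)(0) = 8
The Taylor polynomial is Σ q^(k)(0)/k! · s^k.

s^6/90 - s^2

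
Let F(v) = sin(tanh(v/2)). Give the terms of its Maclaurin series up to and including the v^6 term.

37*v^5/3840 - v^3/16 + v/2

Plug the Maclaurin series of the inner function into that of the outer and collect terms.
F(0) = 0
F′(0) = 1/2
F′′(0) = 0
F′′′(0) = -3/8
F^(4)(0) = 0
F^(5)(0) = 37/32
F^(6)(0) = 0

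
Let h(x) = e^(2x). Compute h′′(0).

4

Apply the Taylor formula c_k = f^(k)(a)/k!.
From the series, [x^2] h = 2; multiply by 2! = 2 to get 4.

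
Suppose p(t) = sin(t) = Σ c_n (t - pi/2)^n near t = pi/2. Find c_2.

-1/2

Differentiate repeatedly and evaluate at the center.
p(pi/2) = 1
p′(pi/2) = 0
p′′(pi/2) = -1
So c_2 = p′′(pi/2)/2! = -1/2.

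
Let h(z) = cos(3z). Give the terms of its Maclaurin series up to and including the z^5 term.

[z^0] = 1;  [z^1] = 0;  [z^2] = -9/2;  [z^3] = 0;  [z^4] = 27/8;  [z^5] = 0.

27*z^4/8 - 9*z^2/2 + 1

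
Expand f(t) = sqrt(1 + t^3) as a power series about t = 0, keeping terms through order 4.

f(0) = 1
f′(0) = 0
f′′(0) = 0
f′′′(0) = 3
f^(4)(0) = 0

t^3/2 + 1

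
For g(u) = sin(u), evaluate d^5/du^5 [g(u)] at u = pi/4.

sqrt(2)/2

The coefficient of (u - pi/4)^5 in the expansion is sqrt(2)/240, so g^(5)(pi/4) = 5! * (sqrt(2)/240) = sqrt(2)/2.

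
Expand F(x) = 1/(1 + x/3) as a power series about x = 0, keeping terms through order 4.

F(0) = 1
F′(0) = -1/3
F′′(0) = 2/9
F′′′(0) = -2/9
F^(4)(0) = 8/27

x^4/81 - x^3/27 + x^2/9 - x/3 + 1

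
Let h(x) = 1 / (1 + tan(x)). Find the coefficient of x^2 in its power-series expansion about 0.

1

Expand as Σ (-1)^k u^k with u equal to the inner function's series.
[x^0] = 1;  [x^1] = -1;  [x^2] = 1.
So c_2 = h′′(0)/2! = 1.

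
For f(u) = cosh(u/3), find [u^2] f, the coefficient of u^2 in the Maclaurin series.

1/18

c_2 = f′′(0)/2! = 1/18.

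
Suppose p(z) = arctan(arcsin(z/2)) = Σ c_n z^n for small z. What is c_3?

-1/48

Plug the Maclaurin series of the inner function into that of the outer and collect terms.
p(0) = 0
p′(0) = 1/2
p′′(0) = 0
p′′′(0) = -1/8
Then c_k = p^(k)(0)/k! gives each Taylor coefficient.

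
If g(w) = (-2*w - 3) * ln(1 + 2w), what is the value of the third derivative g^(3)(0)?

-24

Distribute the polynomial across the series and collect like powers.
The coefficient of w^3 in the expansion is -4, so g′′′(0) = 3! * (-4) = -24.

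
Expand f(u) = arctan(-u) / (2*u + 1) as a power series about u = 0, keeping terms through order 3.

-11*u^3/3 + 2*u^2 - u

Multiply the numerator's expansion by the denominator's geometric series.
f(0) = 0
f′(0) = -1
f′′(0) = 4
f′′′(0) = -22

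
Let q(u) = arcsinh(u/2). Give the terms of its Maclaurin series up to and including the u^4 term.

[u^0] = 0;  [u^1] = 1/2;  [u^2] = 0;  [u^3] = -1/48;  [u^4] = 0.

-u^3/48 + u/2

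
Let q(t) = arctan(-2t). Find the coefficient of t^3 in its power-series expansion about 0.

q(0) = 0
q′(0) = -2
q′′(0) = 0
q′′′(0) = 16

8/3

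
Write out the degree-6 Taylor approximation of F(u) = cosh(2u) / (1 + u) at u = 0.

169*u^6/45 - 11*u^5/3 + 11*u^4/3 - 3*u^3 + 3*u^2 - u + 1

Multiply the two series term by term and collect like powers.
F(0) = 1
F′(0) = -1
F′′(0) = 6
F′′′(0) = -18
F^(4)(0) = 88
F^(5)(0) = -440
F^(6)(0) = 2704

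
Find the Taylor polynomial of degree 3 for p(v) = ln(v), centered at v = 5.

[(v - 5)^0] = ln(5);  [(v - 5)^1] = 1/5;  [(v - 5)^2] = -1/50;  [(v - 5)^3] = 1/375.

(v - 5)^3/375 - (v - 5)^2/50 + (v - 5)/5 + ln(5)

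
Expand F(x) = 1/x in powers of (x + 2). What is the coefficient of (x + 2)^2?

[(x + 2)^0] = -1/2;  [(x + 2)^1] = -1/4;  [(x + 2)^2] = -1/8.

-1/8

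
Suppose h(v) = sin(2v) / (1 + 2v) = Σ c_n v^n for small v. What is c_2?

Multiply the two series term by term and collect like powers.
h(0) = 0
h′(0) = 2
h′′(0) = -8
Then c_k = h^(k)(0)/k! gives each Taylor coefficient.

-4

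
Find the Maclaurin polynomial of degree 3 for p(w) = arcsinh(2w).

-4*w^3/3 + 2*w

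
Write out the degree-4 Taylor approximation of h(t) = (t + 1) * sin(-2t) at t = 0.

Multiply each power in the prefactor through the base expansion.
h(0) = 0
h′(0) = -2
h′′(0) = -4
h′′′(0) = 8
h^(4)(0) = 32
Then c_k = h^(k)(0)/k! gives each Taylor coefficient.

4*t^4/3 + 4*t^3/3 - 2*t^2 - 2*t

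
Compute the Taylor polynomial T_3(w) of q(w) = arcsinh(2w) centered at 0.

q(0) = 0
q′(0) = 2
q′′(0) = 0
q′′′(0) = -8

-4*w^3/3 + 2*w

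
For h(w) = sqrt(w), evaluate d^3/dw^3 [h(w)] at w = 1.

3/8

Compute the successive derivatives at the expansion point and divide by k!.
The coefficient of (w - 1)^3 in the expansion is 1/16, so h′′′(1) = 3! * (1/16) = 3/8.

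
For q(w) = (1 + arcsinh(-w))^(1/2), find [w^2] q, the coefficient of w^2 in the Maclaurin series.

-1/8

Let u equal the inner series; expand the outer function in u and truncate.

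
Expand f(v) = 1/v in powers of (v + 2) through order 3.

[(v + 2)^0] = -1/2;  [(v + 2)^1] = -1/4;  [(v + 2)^2] = -1/8;  [(v + 2)^3] = -1/16.

-(v + 2)^3/16 - (v + 2)^2/8 - (v + 2)/4 - 1/2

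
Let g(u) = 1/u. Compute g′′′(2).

Differentiate repeatedly and evaluate at the center.
From the series, [(u - 2)^3] g = -1/16; multiply by 3! = 6 to get -3/8.

-3/8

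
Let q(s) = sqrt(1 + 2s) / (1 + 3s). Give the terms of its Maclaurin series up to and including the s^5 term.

-565*s^5/4 + 379*s^4/8 - 16*s^3 + 11*s^2/2 - 2*s + 1

Expand each factor separately, then convolve coefficients.
q(0) = 1
q′(0) = -2
q′′(0) = 11
q′′′(0) = -96
q^(4)(0) = 1137
q^(5)(0) = -16950
Dividing each by k! gives the coefficients c_0, ..., c_5.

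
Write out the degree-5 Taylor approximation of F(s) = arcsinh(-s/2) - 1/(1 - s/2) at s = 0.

-43*s^5/1280 - s^4/16 - 5*s^3/48 - s^2/4 - s - 1

Combine the two series term by term.
[s^0] = -1;  [s^1] = -1;  [s^2] = -1/4;  [s^3] = -5/48;  [s^4] = -1/16;  [s^5] = -43/1280.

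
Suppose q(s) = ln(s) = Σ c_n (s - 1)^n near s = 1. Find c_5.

1/5

q(1) = 0
q′(1) = 1
q′′(1) = -1
q′′′(1) = 2
q^(4)(1) = -6
q^(5)(1) = 24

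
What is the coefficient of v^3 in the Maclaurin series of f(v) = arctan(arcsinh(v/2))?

Let u equal the inner series; expand the outer function in u and truncate.
f(0) = 0
f′(0) = 1/2
f′′(0) = 0
f′′′(0) = -3/8
The Taylor polynomial is Σ f^(k)(0)/k! · v^k.

-1/16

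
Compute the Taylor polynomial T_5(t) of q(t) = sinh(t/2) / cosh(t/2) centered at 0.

t^5/240 - t^3/24 + t/2

Divide the numerator series by the denominator series (power-series long division).
[t^0] = 0;  [t^1] = 1/2;  [t^2] = 0;  [t^3] = -1/24;  [t^4] = 0;  [t^5] = 1/240.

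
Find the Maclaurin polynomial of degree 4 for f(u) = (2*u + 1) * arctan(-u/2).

Multiply each power in the prefactor through the base expansion.
f(0) = 0
f′(0) = -1/2
f′′(0) = -2
f′′′(0) = 1/4
f^(4)(0) = 2

u^4/12 + u^3/24 - u^2 - u/2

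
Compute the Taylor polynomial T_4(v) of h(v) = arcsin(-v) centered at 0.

Use the known series and substitute for the argument.
[v^0] = 0;  [v^1] = -1;  [v^2] = 0;  [v^3] = -1/6;  [v^4] = 0.

-v^3/6 - v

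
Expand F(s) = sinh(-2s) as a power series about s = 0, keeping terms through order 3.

-4*s^3/3 - 2*s

[s^0] = 0;  [s^1] = -2;  [s^2] = 0;  [s^3] = -4/3.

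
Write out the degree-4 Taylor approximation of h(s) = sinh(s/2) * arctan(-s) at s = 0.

Take the Cauchy product of the two expansions.
h(0) = 0
h′(0) = 0
h′′(0) = -1
h′′′(0) = 0
h^(4)(0) = 7/2

7*s^4/48 - s^2/2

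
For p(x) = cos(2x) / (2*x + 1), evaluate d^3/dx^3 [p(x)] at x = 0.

-24

Multiply the numerator's expansion by the denominator's geometric series.
From the series, [x^3] p = -4; multiply by 3! = 6 to get -24.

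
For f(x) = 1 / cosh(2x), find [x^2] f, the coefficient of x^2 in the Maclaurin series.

-2

Write the quotient as an unknown series and match coefficients against numerator = denominator · series.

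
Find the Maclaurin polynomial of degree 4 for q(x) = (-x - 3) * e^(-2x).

-2*x^4/3 + 2*x^3 - 4*x^2 + 5*x - 3

Distribute the polynomial across the series and collect like powers.
q(0) = -3
q′(0) = 5
q′′(0) = -8
q′′′(0) = 12
q^(4)(0) = -16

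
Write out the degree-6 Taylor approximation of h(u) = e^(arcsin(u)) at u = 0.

Plug the Maclaurin series of the inner function into that of the outer and collect terms.
h(0) = 1
h′(0) = 1
h′′(0) = 1
h′′′(0) = 2
h^(4)(0) = 5
h^(5)(0) = 20
h^(6)(0) = 85

17*u^6/144 + u^5/6 + 5*u^4/24 + u^3/3 + u^2/2 + u + 1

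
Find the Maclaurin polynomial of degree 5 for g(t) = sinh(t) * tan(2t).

Take the Cauchy product of the two expansions.
g(0) = 0
g′(0) = 0
g′′(0) = 4
g′′′(0) = 0
g^(4)(0) = 72
g^(5)(0) = 0

3*t^4 + 2*t^2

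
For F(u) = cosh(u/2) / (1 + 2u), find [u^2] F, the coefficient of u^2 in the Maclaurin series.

33/8

Expand each factor separately, then convolve coefficients.
F(0) = 1
F′(0) = -2
F′′(0) = 33/4
So c_2 = F′′(0)/2! = 33/8.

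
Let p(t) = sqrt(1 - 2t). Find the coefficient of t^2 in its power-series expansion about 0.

-1/2

Apply the Taylor formula c_k = f^(k)(a)/k!.
p(0) = 1
p′(0) = -1
p′′(0) = -1
Dividing each by k! gives the coefficients c_0, ..., c_2.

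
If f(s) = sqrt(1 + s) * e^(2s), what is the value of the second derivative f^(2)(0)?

23/4

Take the Cauchy product of the two expansions.
The coefficient of s^2 in the expansion is 23/8, so f′′(0) = 2! * (23/8) = 23/4.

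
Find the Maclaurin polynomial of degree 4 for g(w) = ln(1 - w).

-w^4/4 - w^3/3 - w^2/2 - w

g(0) = 0
g′(0) = -1
g′′(0) = -1
g′′′(0) = -2
g^(4)(0) = -6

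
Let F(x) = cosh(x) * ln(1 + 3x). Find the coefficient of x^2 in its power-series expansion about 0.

Take the Cauchy product of the two expansions.
F(0) = 0
F′(0) = 3
F′′(0) = -9
Dividing each by k! gives the coefficients c_0, ..., c_2.

-9/2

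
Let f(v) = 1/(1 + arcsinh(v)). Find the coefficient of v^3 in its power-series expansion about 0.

-5/6

Substitute the inner expansion into the outer series and collect powers.
f(0) = 1
f′(0) = -1
f′′(0) = 2
f′′′(0) = -5
So c_3 = f′′′(0)/3! = -5/6.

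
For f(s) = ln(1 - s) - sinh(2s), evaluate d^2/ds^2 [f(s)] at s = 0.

Expand each term separately and add.
The coefficient of s^2 in the expansion is -1/2, so f′′(0) = 2! * (-1/2) = -1.

-1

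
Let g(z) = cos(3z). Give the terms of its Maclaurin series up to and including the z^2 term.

g(0) = 1
g′(0) = 0
g′′(0) = -9

1 - 9*z^2/2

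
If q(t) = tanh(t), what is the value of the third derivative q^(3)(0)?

From the series, [t^3] q = -1/3; multiply by 3! = 6 to get -2.

-2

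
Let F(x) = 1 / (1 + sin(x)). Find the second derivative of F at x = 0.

2

Expand as Σ (-1)^k u^k with u equal to the inner function's series.
The coefficient of x^2 in the expansion is 1, so F′′(0) = 2! * (1) = 2.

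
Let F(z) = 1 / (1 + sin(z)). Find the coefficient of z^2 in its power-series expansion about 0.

1

Use the geometric series for the reciprocal, then substitute.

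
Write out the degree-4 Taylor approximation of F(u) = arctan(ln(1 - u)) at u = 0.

Let u equal the inner series; expand the outer function in u and truncate.
F(0) = 0
F′(0) = -1
F′′(0) = -1
F′′′(0) = 0
F^(4)(0) = 6

u^4/4 - u^2/2 - u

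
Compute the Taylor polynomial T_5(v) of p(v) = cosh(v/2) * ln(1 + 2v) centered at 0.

Take the Cauchy product of the two expansions.
p(0) = 0
p′(0) = 2
p′′(0) = -4
p′′′(0) = 35/2
p^(4)(0) = -102
p^(5)(0) = 6469/8
Then c_k = p^(k)(0)/k! gives each Taylor coefficient.

6469*v^5/960 - 17*v^4/4 + 35*v^3/12 - 2*v^2 + 2*v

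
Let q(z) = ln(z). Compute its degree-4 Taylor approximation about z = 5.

[(z - 5)^0] = ln(5);  [(z - 5)^1] = 1/5;  [(z - 5)^2] = -1/50;  [(z - 5)^3] = 1/375;  [(z - 5)^4] = -1/2500.

-(z - 5)^4/2500 + (z - 5)^3/375 - (z - 5)^2/50 + (z - 5)/5 + ln(5)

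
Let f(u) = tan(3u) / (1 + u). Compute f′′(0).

-6

Multiply the two series term by term and collect like powers.
The coefficient of u^2 in the expansion is -3, so f′′(0) = 2! * (-3) = -6.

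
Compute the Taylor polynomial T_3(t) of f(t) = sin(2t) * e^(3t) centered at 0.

Take the Cauchy product of the two expansions.
[t^0] = 0;  [t^1] = 2;  [t^2] = 6;  [t^3] = 23/3.

23*t^3/3 + 6*t^2 + 2*t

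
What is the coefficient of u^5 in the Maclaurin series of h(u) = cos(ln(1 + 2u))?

32/3

Let u equal the inner series; expand the outer function in u and truncate.
h(0) = 1
h′(0) = 0
h′′(0) = -4
h′′′(0) = 24
h^(4)(0) = -160
h^(5)(0) = 1280
So c_5 = h^(5)(0)/5! = 32/3.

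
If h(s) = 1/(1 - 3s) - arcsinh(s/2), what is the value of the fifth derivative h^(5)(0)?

Add the two expansions coefficient-wise.
The coefficient of s^5 in the expansion is 311037/1280, so h^(5)(0) = 5! * (311037/1280) = 933111/32.

933111/32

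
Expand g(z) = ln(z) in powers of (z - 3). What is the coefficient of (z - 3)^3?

1/81

g(3) = ln(3)
g′(3) = 1/3
g′′(3) = -1/9
g′′′(3) = 2/27
The Taylor polynomial is Σ g^(k)(3)/k! · (z - 3)^k.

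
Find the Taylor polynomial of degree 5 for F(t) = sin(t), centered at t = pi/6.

Differentiate repeatedly and evaluate at the center.
F(pi/6) = 1/2
F′(pi/6) = sqrt(3)/2
F′′(pi/6) = -1/2
F′′′(pi/6) = -sqrt(3)/2
F^(4)(pi/6) = 1/2
F^(5)(pi/6) = sqrt(3)/2

sqrt(3)*(t - pi/6)^5/240 + (t - pi/6)^4/48 - sqrt(3)*(t - pi/6)^3/12 - (t - pi/6)^2/4 + sqrt(3)*(t - pi/6)/2 + 1/2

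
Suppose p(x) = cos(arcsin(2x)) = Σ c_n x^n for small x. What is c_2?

Compose series: expand the inner function first, then feed it into the outer expansion.
p(0) = 1
p′(0) = 0
p′′(0) = -4
So c_2 = p′′(0)/2! = -2.

-2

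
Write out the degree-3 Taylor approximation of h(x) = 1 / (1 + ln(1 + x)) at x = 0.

-7*x^3/3 + 3*x^2/2 - x + 1

Use the geometric series for the reciprocal, then substitute.
h(0) = 1
h′(0) = -1
h′′(0) = 3
h′′′(0) = -14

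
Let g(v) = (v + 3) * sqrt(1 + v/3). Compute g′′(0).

1/4

Distribute the polynomial across the series and collect like powers.
The coefficient of v^2 in the expansion is 1/8, so g′′(0) = 2! * (1/8) = 1/4.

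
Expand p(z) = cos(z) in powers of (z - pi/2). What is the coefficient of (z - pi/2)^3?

1/6

[(z - pi/2)^0] = 0;  [(z - pi/2)^1] = -1;  [(z - pi/2)^2] = 0;  [(z - pi/2)^3] = 1/6.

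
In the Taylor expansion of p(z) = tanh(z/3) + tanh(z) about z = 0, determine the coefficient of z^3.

Add the two expansions coefficient-wise.
[z^0] = 0;  [z^1] = 4/3;  [z^2] = 0;  [z^3] = -28/81.

-28/81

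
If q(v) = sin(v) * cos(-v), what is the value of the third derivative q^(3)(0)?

-4

Expand each factor separately, then convolve coefficients.
From the series, [v^3] q = -2/3; multiply by 3! = 6 to get -4.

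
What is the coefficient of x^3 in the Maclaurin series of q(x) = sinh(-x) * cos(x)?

Write out both Maclaurin series and multiply, keeping only the needed powers.
q(0) = 0
q′(0) = -1
q′′(0) = 0
q′′′(0) = 2

1/3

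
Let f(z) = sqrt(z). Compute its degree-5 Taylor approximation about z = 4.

7*(z - 4)^5/131072 - 5*(z - 4)^4/16384 + (z - 4)^3/512 - (z - 4)^2/64 + (z - 4)/4 + 2

Use the known series and substitute for the argument.
f(4) = 2
f′(4) = 1/4
f′′(4) = -1/32
f′′′(4) = 3/256
f^(4)(4) = -15/2048
f^(5)(4) = 105/16384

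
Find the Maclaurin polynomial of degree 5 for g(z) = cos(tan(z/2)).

Compose series: expand the inner function first, then feed it into the outer expansion.
[z^0] = 1;  [z^1] = 0;  [z^2] = -1/8;  [z^3] = 0;  [z^4] = -7/384;  [z^5] = 0.

-7*z^4/384 - z^2/8 + 1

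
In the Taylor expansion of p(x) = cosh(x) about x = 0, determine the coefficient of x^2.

p(0) = 1
p′(0) = 0
p′′(0) = 1
So c_2 = p′′(0)/2! = 1/2.

1/2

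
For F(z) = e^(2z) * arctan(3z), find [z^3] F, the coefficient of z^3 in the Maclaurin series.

Write out both Maclaurin series and multiply, keeping only the needed powers.
F(0) = 0
F′(0) = 3
F′′(0) = 12
F′′′(0) = -18
So c_3 = F′′′(0)/3! = -3.

-3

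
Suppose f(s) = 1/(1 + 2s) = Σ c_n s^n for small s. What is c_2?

[s^0] = 1;  [s^1] = -2;  [s^2] = 4.

4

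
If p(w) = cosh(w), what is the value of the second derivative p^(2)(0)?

1

Compute the successive derivatives at the expansion point and divide by k!.
From the series, [w^2] p = 1/2; multiply by 2! = 2 to get 1.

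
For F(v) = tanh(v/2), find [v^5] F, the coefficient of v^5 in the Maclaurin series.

Differentiate repeatedly and evaluate at the center.
F(0) = 0
F′(0) = 1/2
F′′(0) = 0
F′′′(0) = -1/4
F^(4)(0) = 0
F^(5)(0) = 1/2

1/240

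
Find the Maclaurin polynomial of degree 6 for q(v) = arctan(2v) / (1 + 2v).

Expand each factor separately, then convolve coefficients.
[v^0] = 0;  [v^1] = 2;  [v^2] = -4;  [v^3] = 16/3;  [v^4] = -32/3;  [v^5] = 416/15;  [v^6] = -832/15.

-832*v^6/15 + 416*v^5/15 - 32*v^4/3 + 16*v^3/3 - 4*v^2 + 2*v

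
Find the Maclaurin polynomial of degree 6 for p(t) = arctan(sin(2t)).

Compose series: expand the inner function first, then feed it into the outer expansion.
p(0) = 0
p′(0) = 2
p′′(0) = 0
p′′′(0) = -24
p^(4)(0) = 0
p^(5)(0) = 1440
p^(6)(0) = 0
Then c_k = p^(k)(0)/k! gives each Taylor coefficient.

12*t^5 - 4*t^3 + 2*t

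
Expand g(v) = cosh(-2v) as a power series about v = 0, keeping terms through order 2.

Compute the successive derivatives at the expansion point and divide by k!.
g(0) = 1
g′(0) = 0
g′′(0) = 4
The Taylor polynomial is Σ g^(k)(0)/k! · v^k.

2*v^2 + 1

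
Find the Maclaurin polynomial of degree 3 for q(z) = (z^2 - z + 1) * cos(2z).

Multiply each power in the prefactor through the base expansion.
q(0) = 1
q′(0) = -1
q′′(0) = -2
q′′′(0) = 12

2*z^3 - z^2 - z + 1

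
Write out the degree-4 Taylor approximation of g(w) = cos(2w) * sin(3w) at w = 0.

-21*w^3/2 + 3*w

Multiply the two series term by term and collect like powers.
g(0) = 0
g′(0) = 3
g′′(0) = 0
g′′′(0) = -63
g^(4)(0) = 0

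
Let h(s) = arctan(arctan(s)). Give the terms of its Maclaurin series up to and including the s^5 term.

11*s^5/15 - 2*s^3/3 + s

Compose series: expand the inner function first, then feed it into the outer expansion.
h(0) = 0
h′(0) = 1
h′′(0) = 0
h′′′(0) = -4
h^(4)(0) = 0
h^(5)(0) = 88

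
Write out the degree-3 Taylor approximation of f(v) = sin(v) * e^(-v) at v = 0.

v^3/3 - v^2 + v

Write out both Maclaurin series and multiply, keeping only the needed powers.
[v^0] = 0;  [v^1] = 1;  [v^2] = -1;  [v^3] = 1/3.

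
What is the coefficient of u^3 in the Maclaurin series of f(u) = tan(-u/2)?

f(0) = 0
f′(0) = -1/2
f′′(0) = 0
f′′′(0) = -1/4

-1/24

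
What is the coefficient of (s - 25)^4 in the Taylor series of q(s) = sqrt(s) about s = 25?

-1/2000000

Apply the Taylor formula c_k = f^(k)(a)/k!.
q(25) = 5
q′(25) = 1/10
q′′(25) = -1/500
q′′′(25) = 3/25000
q^(4)(25) = -3/250000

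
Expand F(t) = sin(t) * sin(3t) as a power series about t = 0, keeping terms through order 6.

14*t^6/5 - 5*t^4 + 3*t^2

Expand each factor separately, then convolve coefficients.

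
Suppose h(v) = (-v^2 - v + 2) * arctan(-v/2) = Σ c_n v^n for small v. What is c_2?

Multiply each power in the prefactor through the base expansion.
[v^0] = 0;  [v^1] = -1;  [v^2] = 1/2.

1/2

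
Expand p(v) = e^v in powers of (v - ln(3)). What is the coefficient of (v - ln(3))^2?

3/2

[(v - ln(3))^0] = 3;  [(v - ln(3))^1] = 3;  [(v - ln(3))^2] = 3/2.
So c_2 = p′′(ln(3))/2! = 3/2.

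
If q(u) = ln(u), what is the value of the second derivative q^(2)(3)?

From the series, [(u - 3)^2] q = -1/18; multiply by 2! = 2 to get -1/9.

-1/9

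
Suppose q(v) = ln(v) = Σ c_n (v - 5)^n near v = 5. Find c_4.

Apply the Taylor formula c_k = f^(k)(a)/k!.
q(5) = ln(5)
q′(5) = 1/5
q′′(5) = -1/25
q′′′(5) = 2/125
q^(4)(5) = -6/625

-1/2500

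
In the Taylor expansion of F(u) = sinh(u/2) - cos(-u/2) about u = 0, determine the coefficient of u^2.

Combine the two series term by term.
F(0) = -1
F′(0) = 1/2
F′′(0) = 1/4
So c_2 = F′′(0)/2! = 1/8.

1/8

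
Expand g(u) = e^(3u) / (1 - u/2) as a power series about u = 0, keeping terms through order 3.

Expand each factor separately, then convolve coefficients.
[u^0] = 1;  [u^1] = 7/2;  [u^2] = 25/4;  [u^3] = 61/8.

61*u^3/8 + 25*u^2/4 + 7*u/2 + 1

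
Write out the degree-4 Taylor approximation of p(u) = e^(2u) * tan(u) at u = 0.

Multiply the two series term by term and collect like powers.
[u^0] = 0;  [u^1] = 1;  [u^2] = 2;  [u^3] = 7/3;  [u^4] = 2.

2*u^4 + 7*u^3/3 + 2*u^2 + u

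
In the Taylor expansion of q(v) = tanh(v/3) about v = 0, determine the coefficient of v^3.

q(0) = 0
q′(0) = 1/3
q′′(0) = 0
q′′′(0) = -2/27
Then c_k = q^(k)(0)/k! gives each Taylor coefficient.

-1/81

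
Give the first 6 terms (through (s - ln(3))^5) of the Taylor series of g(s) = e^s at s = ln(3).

g(ln(3)) = 3
g′(ln(3)) = 3
g′′(ln(3)) = 3
g′′′(ln(3)) = 3
g^(4)(ln(3)) = 3
g^(5)(ln(3)) = 3

(s - ln(3))^5/40 + (s - ln(3))^4/8 + (s - ln(3))^3/2 + 3*(s - ln(3))^2/2 + 3*(s - ln(3)) + 3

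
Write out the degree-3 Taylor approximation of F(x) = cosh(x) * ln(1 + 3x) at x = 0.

21*x^3/2 - 9*x^2/2 + 3*x

Write out both Maclaurin series and multiply, keeping only the needed powers.
F(0) = 0
F′(0) = 3
F′′(0) = -9
F′′′(0) = 63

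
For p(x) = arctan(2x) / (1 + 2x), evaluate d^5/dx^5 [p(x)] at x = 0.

3328

Expand each factor separately, then convolve coefficients.
From the series, [x^5] p = 416/15; multiply by 5! = 120 to get 3328.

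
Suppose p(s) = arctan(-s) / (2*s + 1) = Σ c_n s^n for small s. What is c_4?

22/3

Use 1/(1 - r) = Σ r^k on the denominator, then take the Cauchy product.
p(0) = 0
p′(0) = -1
p′′(0) = 4
p′′′(0) = -22
p^(4)(0) = 176
The Taylor polynomial is Σ p^(k)(0)/k! · s^k.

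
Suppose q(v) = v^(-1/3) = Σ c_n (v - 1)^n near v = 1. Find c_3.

-14/81

q(1) = 1
q′(1) = -1/3
q′′(1) = 4/9
q′′′(1) = -28/27
Then c_k = q^(k)(1)/k! gives each Taylor coefficient.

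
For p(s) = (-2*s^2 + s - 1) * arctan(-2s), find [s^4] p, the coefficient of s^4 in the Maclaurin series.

8/3

Distribute the polynomial across the series and collect like powers.
So c_4 = p^(4)(0)/4! = 8/3.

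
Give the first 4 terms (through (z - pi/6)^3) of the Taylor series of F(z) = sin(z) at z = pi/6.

[(z - pi/6)^0] = 1/2;  [(z - pi/6)^1] = sqrt(3)/2;  [(z - pi/6)^2] = -1/4;  [(z - pi/6)^3] = -sqrt(3)/12.

-sqrt(3)*(z - pi/6)^3/12 - (z - pi/6)^2/4 + sqrt(3)*(z - pi/6)/2 + 1/2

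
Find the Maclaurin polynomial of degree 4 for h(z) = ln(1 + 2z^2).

[z^0] = 0;  [z^1] = 0;  [z^2] = 2;  [z^3] = 0;  [z^4] = -2.

-2*z^4 + 2*z^2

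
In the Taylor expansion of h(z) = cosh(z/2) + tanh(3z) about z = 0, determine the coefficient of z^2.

1/8

Expand each term separately and add.
h(0) = 1
h′(0) = 3
h′′(0) = 1/4
So c_2 = h′′(0)/2! = 1/8.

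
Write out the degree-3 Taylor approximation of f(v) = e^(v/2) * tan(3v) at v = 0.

75*v^3/8 + 3*v^2/2 + 3*v

Expand each factor separately, then convolve coefficients.
f(0) = 0
f′(0) = 3
f′′(0) = 3
f′′′(0) = 225/4
Then c_k = f^(k)(0)/k! gives each Taylor coefficient.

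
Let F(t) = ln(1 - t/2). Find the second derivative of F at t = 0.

From the series, [t^2] F = -1/8; multiply by 2! = 2 to get -1/4.

-1/4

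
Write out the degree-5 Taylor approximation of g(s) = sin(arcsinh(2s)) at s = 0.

16*s^5/3 - 8*s^3/3 + 2*s

Plug the Maclaurin series of the inner function into that of the outer and collect terms.
g(0) = 0
g′(0) = 2
g′′(0) = 0
g′′′(0) = -16
g^(4)(0) = 0
g^(5)(0) = 640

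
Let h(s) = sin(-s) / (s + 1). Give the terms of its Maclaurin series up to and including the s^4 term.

5*s^4/6 - 5*s^3/6 + s^2 - s

Multiply the numerator's expansion by the denominator's geometric series.
[s^0] = 0;  [s^1] = -1;  [s^2] = 1;  [s^3] = -5/6;  [s^4] = 5/6.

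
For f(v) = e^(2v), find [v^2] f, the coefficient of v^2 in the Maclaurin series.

2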